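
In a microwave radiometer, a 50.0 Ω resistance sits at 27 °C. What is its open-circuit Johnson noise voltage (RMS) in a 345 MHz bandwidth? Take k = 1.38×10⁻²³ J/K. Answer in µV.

16.9 µV

T = 27 °C + 273.15 = 300.15 K
V_n = √(4kTRB)
4kTRB = 4 × 1.38×10⁻²³ × 300.15 × 5.00×10¹ × 3.45×10⁸ = 2.86×10⁻¹⁰ V²
V_n = √(2.86×10⁻¹⁰) = 1.69×10⁻⁵ V = 16.9 µV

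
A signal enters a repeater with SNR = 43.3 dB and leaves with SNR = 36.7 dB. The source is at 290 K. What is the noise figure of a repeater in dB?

6.6 dB

NF (dB) = SNR_in(dB) − SNR_out(dB) when the source is at T₀
NF = 43.3 − 36.7 = 6.6 dB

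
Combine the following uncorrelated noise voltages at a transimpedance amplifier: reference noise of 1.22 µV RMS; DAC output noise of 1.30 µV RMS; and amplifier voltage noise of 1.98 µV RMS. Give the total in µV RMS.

Uncorrelated sources add in power (mean-square): V_tot = √(ΣV_i²)
V_tot = √[(1.22×10⁻⁶)² + (1.30×10⁻⁶)² + (1.98×10⁻⁶)²] = 2.66×10⁻⁶ V = 2.66 µV

2.66 µV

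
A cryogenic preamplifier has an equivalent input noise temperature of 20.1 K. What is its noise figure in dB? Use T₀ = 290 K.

F = 1 + T_e/T₀ = 1 + 20.1/290 = 1.06931
NF = 10 log₁₀(1.06931) = 0.291 dB

0.291 dB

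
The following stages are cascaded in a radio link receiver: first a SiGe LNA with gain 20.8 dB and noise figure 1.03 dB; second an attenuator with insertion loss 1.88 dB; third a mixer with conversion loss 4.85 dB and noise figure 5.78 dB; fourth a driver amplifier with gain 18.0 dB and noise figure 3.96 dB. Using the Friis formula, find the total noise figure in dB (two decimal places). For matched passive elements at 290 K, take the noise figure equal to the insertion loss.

1.36 dB

Convert to linear (a loss of L dB is a gain of −L dB): F_i = 10^(NF_i/10), G_i = 10^(G_i,dB/10)
  Stage 1: F_1 = 10^(1.03/10) = 1.268, G_1 = 10^(20.8/10) = 120.2
  Stage 2: F_2 = 10^(1.88/10) = 1.542, G_2 = 10^(−1.88/10) = 0.6486
  Stage 3: F_3 = 10^(5.78/10) = 3.784, G_3 = 10^(−4.85/10) = 0.3273
  Stage 4: F_4 = 10^(3.96/10) = 2.489, G_4 = 10^(18.0/10) = 63.10
Friis cascade:
  F = 1.268 + (1.542 − 1)/120.2 + (3.784 − 1)/77.98 + (2.489 − 1)/25.53 = 1.366
NF = 10 log₁₀(1.366) = 1.36 dB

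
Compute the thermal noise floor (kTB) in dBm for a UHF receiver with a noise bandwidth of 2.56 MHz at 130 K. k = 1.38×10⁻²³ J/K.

P_n = kTB = 1.38×10⁻²³ × 130 × 2.56×10⁶ = 4.59×10⁻¹⁵ W
In dBm: 10 log₁₀(4.59×10⁻¹⁵ / 10⁻³) = −113.4 dBm

−113.4 dBm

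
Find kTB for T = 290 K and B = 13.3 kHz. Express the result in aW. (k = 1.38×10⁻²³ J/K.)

53.2 aW

P_n = kTB = 1.38×10⁻²³ × 290 × 1.33×10⁴ = 5.32×10⁻¹⁷ W = 53.2 aW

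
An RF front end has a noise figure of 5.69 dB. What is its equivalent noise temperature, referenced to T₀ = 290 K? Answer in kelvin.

785 K

F = 10^(5.69/10) = 3.70681
T_e = (F − 1)·T₀ = (3.70681 − 1) × 290 = 785 K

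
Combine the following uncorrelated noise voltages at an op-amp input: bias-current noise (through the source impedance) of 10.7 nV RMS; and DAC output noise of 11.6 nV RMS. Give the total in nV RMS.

15.8 nV

Uncorrelated sources add in power (mean-square): V_tot = √(ΣV_i²)
V_tot = √[(1.07×10⁻⁸)² + (1.16×10⁻⁸)²] = 1.58×10⁻⁸ V = 15.8 nV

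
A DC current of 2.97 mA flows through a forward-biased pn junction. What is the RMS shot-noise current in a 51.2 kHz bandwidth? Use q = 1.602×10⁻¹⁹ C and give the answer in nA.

I_n = √(2qI·B)
2qI·B = 2 × 1.602×10⁻¹⁹ × 2.97×10⁻³ × 5.12×10⁴ = 4.87×10⁻¹⁷ A²
I_n = √(4.87×10⁻¹⁷) = 6.98×10⁻⁹ A = 6.98 nA

6.98 nA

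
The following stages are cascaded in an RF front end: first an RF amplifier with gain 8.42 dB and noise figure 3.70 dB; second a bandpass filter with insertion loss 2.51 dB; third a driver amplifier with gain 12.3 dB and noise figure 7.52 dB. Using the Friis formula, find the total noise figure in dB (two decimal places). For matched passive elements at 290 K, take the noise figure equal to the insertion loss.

Convert to linear (a loss of L dB is a gain of −L dB): F_i = 10^(NF_i/10), G_i = 10^(G_i,dB/10)
  Stage 1: F_1 = 10^(3.70/10) = 2.344, G_1 = 10^(8.42/10) = 6.950
  Stage 2: F_2 = 10^(2.51/10) = 1.782, G_2 = 10^(−2.51/10) = 0.5610
  Stage 3: F_3 = 10^(7.52/10) = 5.649, G_3 = 10^(12.3/10) = 16.98
Friis cascade:
  F = 2.344 + (1.782 − 1)/6.950 + (5.649 − 1)/3.899 = 3.649
NF = 10 log₁₀(3.649) = 5.62 dB

5.62 dB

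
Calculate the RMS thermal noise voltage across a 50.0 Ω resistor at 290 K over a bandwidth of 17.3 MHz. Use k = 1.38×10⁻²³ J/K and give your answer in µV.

3.72 µV

V_n = √(4kTRB)
4kTRB = 4 × 1.38×10⁻²³ × 290 × 5.00×10¹ × 1.73×10⁷ = 1.38×10⁻¹¹ V²
V_n = √(1.38×10⁻¹¹) = 3.72×10⁻⁶ V = 3.72 µV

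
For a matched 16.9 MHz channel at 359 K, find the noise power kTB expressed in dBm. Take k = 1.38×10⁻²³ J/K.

−100.8 dBm

P_n = kTB = 1.38×10⁻²³ × 359 × 1.69×10⁷ = 8.37×10⁻¹⁴ W
In dBm: 10 log₁₀(8.37×10⁻¹⁴ / 10⁻³) = −100.8 dBm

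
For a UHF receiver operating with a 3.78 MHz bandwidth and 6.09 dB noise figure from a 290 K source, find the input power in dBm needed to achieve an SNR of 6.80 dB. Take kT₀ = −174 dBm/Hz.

Sensitivity = −174 + 10 log₁₀(B) + NF + SNR_min
= −174 + 65.77 + 6.09 + 6.80
= −95.34 dBm → −95.3 dBm

−95.3 dBm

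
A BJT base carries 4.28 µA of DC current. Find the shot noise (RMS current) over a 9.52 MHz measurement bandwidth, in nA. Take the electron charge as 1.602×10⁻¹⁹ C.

3.61 nA

I_n = √(2qI·B)
2qI·B = 2 × 1.602×10⁻¹⁹ × 4.28×10⁻⁶ × 9.52×10⁶ = 1.31×10⁻¹⁷ A²
I_n = √(1.31×10⁻¹⁷) = 3.61×10⁻⁹ A = 3.61 nA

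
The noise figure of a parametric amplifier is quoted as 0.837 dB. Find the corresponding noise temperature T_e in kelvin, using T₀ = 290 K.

61.6 K

F = 10^(0.837/10) = 1.21255
T_e = (F − 1)·T₀ = (1.21255 − 1) × 290 = 61.6 K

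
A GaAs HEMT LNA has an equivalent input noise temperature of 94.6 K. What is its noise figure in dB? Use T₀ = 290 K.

1.23 dB

F = 1 + T_e/T₀ = 1 + 94.6/290 = 1.32621
NF = 10 log₁₀(1.32621) = 1.23 dB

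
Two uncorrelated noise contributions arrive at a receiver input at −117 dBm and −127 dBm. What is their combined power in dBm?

Convert to linear, add, convert back:
P₁ = 2.00×10⁻¹⁵ W, P₂ = 2.00×10⁻¹⁶ W
P_tot = 2.19×10⁻¹⁵ W → 10 log₁₀(P_tot / 10⁻³) = −116.6 dBm

−116.6 dBm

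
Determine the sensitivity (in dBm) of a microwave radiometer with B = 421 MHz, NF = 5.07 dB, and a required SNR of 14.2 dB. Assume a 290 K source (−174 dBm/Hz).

Sensitivity = −174 + 10 log₁₀(B) + NF + SNR_min
= −174 + 86.24 + 5.07 + 14.2
= −68.49 dBm → −68.5 dBm

−68.5 dBm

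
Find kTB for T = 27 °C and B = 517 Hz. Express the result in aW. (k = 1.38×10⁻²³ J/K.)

T = 27 °C + 273.15 = 300.15 K
P_n = kTB = 1.38×10⁻²³ × 300.15 × 5.17×10² = 2.14×10⁻¹⁸ W = 2.14 aW

2.14 aW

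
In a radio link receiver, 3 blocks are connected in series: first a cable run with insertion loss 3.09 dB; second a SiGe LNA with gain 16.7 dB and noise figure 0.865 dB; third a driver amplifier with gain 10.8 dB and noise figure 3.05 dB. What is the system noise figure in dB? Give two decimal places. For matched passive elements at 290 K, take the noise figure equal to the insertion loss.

4.03 dB

Convert to linear (a loss of L dB is a gain of −L dB): F_i = 10^(NF_i/10), G_i = 10^(G_i,dB/10)
  Stage 1: F_1 = 10^(3.09/10) = 2.037, G_1 = 10^(−3.09/10) = 0.4909
  Stage 2: F_2 = 10^(0.865/10) = 1.220, G_2 = 10^(16.7/10) = 46.77
  Stage 3: F_3 = 10^(3.05/10) = 2.018, G_3 = 10^(10.8/10) = 12.02
Friis cascade:
  F = 2.037 + (1.220 − 1)/0.4909 + (2.018 − 1)/22.96 = 2.530
NF = 10 log₁₀(2.530) = 4.03 dB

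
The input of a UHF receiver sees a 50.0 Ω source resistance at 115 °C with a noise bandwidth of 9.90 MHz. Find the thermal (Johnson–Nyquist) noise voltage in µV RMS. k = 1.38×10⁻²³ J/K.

T = 115 °C + 273.15 = 388.15 K
V_n = √(4kTRB)
4kTRB = 4 × 1.38×10⁻²³ × 388.15 × 5.00×10¹ × 9.90×10⁶ = 1.06×10⁻¹¹ V²
V_n = √(1.06×10⁻¹¹) = 3.26×10⁻⁶ V = 3.26 µV

3.26 µV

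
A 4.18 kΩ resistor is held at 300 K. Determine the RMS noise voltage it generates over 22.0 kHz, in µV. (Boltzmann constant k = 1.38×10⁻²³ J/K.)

V_n = √(4kTRB)
4kTRB = 4 × 1.38×10⁻²³ × 300 × 4.18×10³ × 2.20×10⁴ = 1.52×10⁻¹² V²
V_n = √(1.52×10⁻¹²) = 1.23×10⁻⁶ V = 1.23 µV

1.23 µV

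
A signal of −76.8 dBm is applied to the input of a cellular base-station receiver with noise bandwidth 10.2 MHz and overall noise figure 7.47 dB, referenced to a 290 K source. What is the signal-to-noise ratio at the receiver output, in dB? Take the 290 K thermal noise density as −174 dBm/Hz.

Noise floor: N = −174 + 10 log₁₀(B) + NF
10 log₁₀(1.02×10⁷) = 70.09 dB
N = −174 + 70.09 + 7.47 = −96.44 dBm
SNR = P_sig − N = −76.8 − (−96.44) = 19.64 dB → 19.6 dB

19.6 dB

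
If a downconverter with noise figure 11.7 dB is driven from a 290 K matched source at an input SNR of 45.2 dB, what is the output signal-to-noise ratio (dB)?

By definition F = SNR_in/SNR_out, so in dB: SNR_out = SNR_in − NF
SNR_out = 45.2 − 11.7 = 33.5 dB

33.5 dB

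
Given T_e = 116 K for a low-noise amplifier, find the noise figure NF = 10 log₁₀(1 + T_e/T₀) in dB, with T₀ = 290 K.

1.46 dB

F = 1 + T_e/T₀ = 1 + 116/290 = 1.4
NF = 10 log₁₀(1.4) = 1.46 dB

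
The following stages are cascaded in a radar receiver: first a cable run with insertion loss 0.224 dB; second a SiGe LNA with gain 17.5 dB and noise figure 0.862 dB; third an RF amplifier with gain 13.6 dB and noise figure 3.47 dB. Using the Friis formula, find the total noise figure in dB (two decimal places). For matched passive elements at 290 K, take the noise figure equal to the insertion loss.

Convert to linear (a loss of L dB is a gain of −L dB): F_i = 10^(NF_i/10), G_i = 10^(G_i,dB/10)
  Stage 1: F_1 = 10^(0.224/10) = 1.053, G_1 = 10^(−0.224/10) = 0.9497
  Stage 2: F_2 = 10^(0.862/10) = 1.220, G_2 = 10^(17.5/10) = 56.23
  Stage 3: F_3 = 10^(3.47/10) = 2.223, G_3 = 10^(13.6/10) = 22.91
Friis cascade:
  F = 1.053 + (1.220 − 1)/0.9497 + (2.223 − 1)/53.41 = 1.307
NF = 10 log₁₀(1.307) = 1.16 dB

1.16 dB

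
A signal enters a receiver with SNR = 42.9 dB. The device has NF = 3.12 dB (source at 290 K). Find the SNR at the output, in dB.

By definition F = SNR_in/SNR_out, so in dB: SNR_out = SNR_in − NF
SNR_out = 42.9 − 3.12 = 39.78 dB

39.78 dB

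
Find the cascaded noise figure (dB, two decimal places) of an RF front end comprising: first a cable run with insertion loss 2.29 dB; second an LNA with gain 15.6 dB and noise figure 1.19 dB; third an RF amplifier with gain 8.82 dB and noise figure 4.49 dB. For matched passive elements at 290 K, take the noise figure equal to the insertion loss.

Convert to linear (a loss of L dB is a gain of −L dB): F_i = 10^(NF_i/10), G_i = 10^(G_i,dB/10)
  Stage 1: F_1 = 10^(2.29/10) = 1.694, G_1 = 10^(−2.29/10) = 0.5902
  Stage 2: F_2 = 10^(1.19/10) = 1.315, G_2 = 10^(15.6/10) = 36.31
  Stage 3: F_3 = 10^(4.49/10) = 2.812, G_3 = 10^(8.82/10) = 7.621
Friis cascade:
  F = 1.694 + (1.315 − 1)/0.5902 + (2.812 − 1)/21.43 = 2.313
NF = 10 log₁₀(2.313) = 3.64 dB

3.64 dB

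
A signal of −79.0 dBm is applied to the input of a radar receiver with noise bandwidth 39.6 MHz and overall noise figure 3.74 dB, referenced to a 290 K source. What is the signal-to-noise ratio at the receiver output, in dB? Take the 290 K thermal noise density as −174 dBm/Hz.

15.3 dB

Noise floor: N = −174 + 10 log₁₀(B) + NF
10 log₁₀(3.96×10⁷) = 75.98 dB
N = −174 + 75.98 + 3.74 = −94.28 dBm
SNR = P_sig − N = −79.0 − (−94.28) = 15.28 dB → 15.3 dB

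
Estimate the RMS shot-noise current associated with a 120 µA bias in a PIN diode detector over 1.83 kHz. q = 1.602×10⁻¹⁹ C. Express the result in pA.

I_n = √(2qI·B)
2qI·B = 2 × 1.602×10⁻¹⁹ × 1.20×10⁻⁴ × 1.83×10³ = 7.04×10⁻²⁰ A²
I_n = √(7.04×10⁻²⁰) = 2.65×10⁻¹⁰ A = 265 pA

265 pA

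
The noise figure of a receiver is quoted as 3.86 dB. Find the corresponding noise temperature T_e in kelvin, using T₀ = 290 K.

F = 10^(3.86/10) = 2.4322
T_e = (F − 1)·T₀ = (2.4322 − 1) × 290 = 415 K

415 K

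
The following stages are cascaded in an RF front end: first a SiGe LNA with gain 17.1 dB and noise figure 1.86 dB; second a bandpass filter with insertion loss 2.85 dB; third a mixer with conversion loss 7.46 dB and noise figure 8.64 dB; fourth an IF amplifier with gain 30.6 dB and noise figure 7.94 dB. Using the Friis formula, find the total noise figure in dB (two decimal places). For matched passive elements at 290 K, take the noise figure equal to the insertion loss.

4.60 dB

Convert to linear (a loss of L dB is a gain of −L dB): F_i = 10^(NF_i/10), G_i = 10^(G_i,dB/10)
  Stage 1: F_1 = 10^(1.86/10) = 1.535, G_1 = 10^(17.1/10) = 51.29
  Stage 2: F_2 = 10^(2.85/10) = 1.928, G_2 = 10^(−2.85/10) = 0.5188
  Stage 3: F_3 = 10^(8.64/10) = 7.311, G_3 = 10^(−7.46/10) = 0.1795
  Stage 4: F_4 = 10^(7.94/10) = 6.223, G_4 = 10^(30.6/10) = 1148
Friis cascade:
  F = 1.535 + (1.928 − 1)/51.29 + (7.311 − 1)/26.61 + (6.223 − 1)/4.775 = 2.884
NF = 10 log₁₀(2.884) = 4.60 dB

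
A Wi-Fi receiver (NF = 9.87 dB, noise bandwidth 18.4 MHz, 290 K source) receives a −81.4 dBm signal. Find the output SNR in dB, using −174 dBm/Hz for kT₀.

10.1 dB

Noise floor: N = −174 + 10 log₁₀(B) + NF
10 log₁₀(1.84×10⁷) = 72.65 dB
N = −174 + 72.65 + 9.87 = −91.48 dBm
SNR = P_sig − N = −81.4 − (−91.48) = 10.08 dB → 10.1 dB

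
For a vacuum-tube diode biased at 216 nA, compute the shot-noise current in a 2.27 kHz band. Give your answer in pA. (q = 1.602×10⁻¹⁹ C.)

I_n = √(2qI·B)
2qI·B = 2 × 1.602×10⁻¹⁹ × 2.16×10⁻⁷ × 2.27×10³ = 1.57×10⁻²² A²
I_n = √(1.57×10⁻²²) = 1.25×10⁻¹¹ A = 12.5 pA

12.5 pA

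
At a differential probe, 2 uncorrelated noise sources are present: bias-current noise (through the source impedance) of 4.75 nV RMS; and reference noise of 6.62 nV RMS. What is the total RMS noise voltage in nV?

8.15 nV

Uncorrelated sources add in power (mean-square): V_tot = √(ΣV_i²)
V_tot = √[(4.75×10⁻⁹)² + (6.62×10⁻⁹)²] = 8.15×10⁻⁹ V = 8.15 nV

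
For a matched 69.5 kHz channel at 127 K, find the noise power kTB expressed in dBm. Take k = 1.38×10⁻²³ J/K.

−129.1 dBm

P_n = kTB = 1.38×10⁻²³ × 127 × 6.95×10⁴ = 1.22×10⁻¹⁶ W
In dBm: 10 log₁₀(1.22×10⁻¹⁶ / 10⁻³) = −129.1 dBm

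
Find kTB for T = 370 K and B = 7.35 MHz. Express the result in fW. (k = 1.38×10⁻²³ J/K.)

37.5 fW

P_n = kTB = 1.38×10⁻²³ × 370 × 7.35×10⁶ = 3.75×10⁻¹⁴ W = 37.5 fW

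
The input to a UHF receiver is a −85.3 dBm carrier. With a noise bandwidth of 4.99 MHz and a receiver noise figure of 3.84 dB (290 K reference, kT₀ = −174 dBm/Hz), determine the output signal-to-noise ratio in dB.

17.9 dB

Noise floor: N = −174 + 10 log₁₀(B) + NF
10 log₁₀(4.99×10⁶) = 66.98 dB
N = −174 + 66.98 + 3.84 = −103.18 dBm
SNR = P_sig − N = −85.3 − (−103.18) = 17.88 dB → 17.9 dB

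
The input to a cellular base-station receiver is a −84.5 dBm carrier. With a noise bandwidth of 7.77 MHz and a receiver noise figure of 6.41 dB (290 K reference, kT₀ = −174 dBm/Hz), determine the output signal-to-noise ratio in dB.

Noise floor: N = −174 + 10 log₁₀(B) + NF
10 log₁₀(7.77×10⁶) = 68.9 dB
N = −174 + 68.9 + 6.41 = −98.69 dBm
SNR = P_sig − N = −84.5 − (−98.69) = 14.19 dB → 14.2 dB

14.2 dB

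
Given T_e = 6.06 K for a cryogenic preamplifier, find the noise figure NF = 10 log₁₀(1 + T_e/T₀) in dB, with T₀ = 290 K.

0.090 dB

F = 1 + T_e/T₀ = 1 + 6.06/290 = 1.0209
NF = 10 log₁₀(1.0209) = 0.090 dB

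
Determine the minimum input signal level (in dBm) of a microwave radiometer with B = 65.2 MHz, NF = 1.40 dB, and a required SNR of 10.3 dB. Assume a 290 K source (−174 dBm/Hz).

Sensitivity = −174 + 10 log₁₀(B) + NF + SNR_min
= −174 + 78.14 + 1.40 + 10.3
= −84.16 dBm → −84.2 dBm

−84.2 dBm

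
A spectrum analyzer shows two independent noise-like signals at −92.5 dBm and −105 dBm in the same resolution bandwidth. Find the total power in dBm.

−92.3 dBm

Convert to linear, add, convert back:
P₁ = 5.62×10⁻¹³ W, P₂ = 3.16×10⁻¹⁴ W
P_tot = 5.94×10⁻¹³ W → 10 log₁₀(P_tot / 10⁻³) = −92.3 dBm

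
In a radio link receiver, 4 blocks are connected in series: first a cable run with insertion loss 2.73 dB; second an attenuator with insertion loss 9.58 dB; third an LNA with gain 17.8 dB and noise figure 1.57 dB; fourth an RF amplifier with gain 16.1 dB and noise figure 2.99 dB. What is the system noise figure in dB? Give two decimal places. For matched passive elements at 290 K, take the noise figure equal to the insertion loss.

Convert to linear (a loss of L dB is a gain of −L dB): F_i = 10^(NF_i/10), G_i = 10^(G_i,dB/10)
  Stage 1: F_1 = 10^(2.73/10) = 1.875, G_1 = 10^(−2.73/10) = 0.5333
  Stage 2: F_2 = 10^(9.58/10) = 9.078, G_2 = 10^(−9.58/10) = 0.1102
  Stage 3: F_3 = 10^(1.57/10) = 1.435, G_3 = 10^(17.8/10) = 60.26
  Stage 4: F_4 = 10^(2.99/10) = 1.991, G_4 = 10^(16.1/10) = 40.74
Friis cascade:
  F = 1.875 + (9.078 − 1)/0.5333 + (1.435 − 1)/0.05875 + (1.991 − 1)/3.540 = 24.71
NF = 10 log₁₀(24.71) = 13.93 dB

13.93 dB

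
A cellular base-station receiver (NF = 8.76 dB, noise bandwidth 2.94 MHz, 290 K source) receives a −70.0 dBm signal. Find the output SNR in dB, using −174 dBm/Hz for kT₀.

30.6 dB

Noise floor: N = −174 + 10 log₁₀(B) + NF
10 log₁₀(2.94×10⁶) = 64.68 dB
N = −174 + 64.68 + 8.76 = −100.56 dBm
SNR = P_sig − N = −70.0 − (−100.56) = 30.56 dB → 30.6 dB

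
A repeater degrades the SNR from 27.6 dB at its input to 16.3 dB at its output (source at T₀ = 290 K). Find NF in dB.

NF (dB) = SNR_in(dB) − SNR_out(dB) when the source is at T₀
NF = 27.6 − 16.3 = 11.3 dB

11.3 dB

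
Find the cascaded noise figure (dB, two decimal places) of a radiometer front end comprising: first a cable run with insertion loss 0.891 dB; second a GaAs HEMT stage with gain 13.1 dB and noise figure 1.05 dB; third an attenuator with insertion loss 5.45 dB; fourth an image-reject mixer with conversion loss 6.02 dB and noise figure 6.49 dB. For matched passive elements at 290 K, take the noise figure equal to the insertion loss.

3.88 dB

Convert to linear (a loss of L dB is a gain of −L dB): F_i = 10^(NF_i/10), G_i = 10^(G_i,dB/10)
  Stage 1: F_1 = 10^(0.891/10) = 1.228, G_1 = 10^(−0.891/10) = 0.8145
  Stage 2: F_2 = 10^(1.05/10) = 1.274, G_2 = 10^(13.1/10) = 20.42
  Stage 3: F_3 = 10^(5.45/10) = 3.508, G_3 = 10^(−5.45/10) = 0.2851
  Stage 4: F_4 = 10^(6.49/10) = 4.457, G_4 = 10^(−6.02/10) = 0.2500
Friis cascade:
  F = 1.228 + (1.274 − 1)/0.8145 + (3.508 − 1)/16.63 + (4.457 − 1)/4.741 = 2.443
NF = 10 log₁₀(2.443) = 3.88 dB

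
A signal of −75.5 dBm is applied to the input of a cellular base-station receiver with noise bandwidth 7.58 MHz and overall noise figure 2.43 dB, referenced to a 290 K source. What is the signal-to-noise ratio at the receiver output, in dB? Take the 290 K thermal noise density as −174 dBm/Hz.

27.3 dB

Noise floor: N = −174 + 10 log₁₀(B) + NF
10 log₁₀(7.58×10⁶) = 68.8 dB
N = −174 + 68.8 + 2.43 = −102.77 dBm
SNR = P_sig − N = −75.5 − (−102.77) = 27.27 dB → 27.3 dB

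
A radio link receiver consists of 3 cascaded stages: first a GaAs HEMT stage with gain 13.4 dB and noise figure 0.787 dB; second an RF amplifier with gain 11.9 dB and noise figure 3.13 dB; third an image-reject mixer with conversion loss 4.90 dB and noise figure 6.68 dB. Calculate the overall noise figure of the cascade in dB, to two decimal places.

1.00 dB

Convert to linear (a loss of L dB is a gain of −L dB): F_i = 10^(NF_i/10), G_i = 10^(G_i,dB/10)
  Stage 1: F_1 = 10^(0.787/10) = 1.199, G_1 = 10^(13.4/10) = 21.88
  Stage 2: F_2 = 10^(3.13/10) = 2.056, G_2 = 10^(11.9/10) = 15.49
  Stage 3: F_3 = 10^(6.68/10) = 4.656, G_3 = 10^(−4.90/10) = 0.3236
Friis cascade:
  F = 1.199 + (2.056 − 1)/21.88 + (4.656 − 1)/338.8 = 1.258
NF = 10 log₁₀(1.258) = 1.00 dB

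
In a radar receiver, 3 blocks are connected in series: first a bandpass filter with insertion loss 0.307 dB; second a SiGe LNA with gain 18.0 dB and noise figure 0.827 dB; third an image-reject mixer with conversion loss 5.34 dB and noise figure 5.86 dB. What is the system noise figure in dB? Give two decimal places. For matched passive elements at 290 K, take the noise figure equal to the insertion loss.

1.29 dB

Convert to linear (a loss of L dB is a gain of −L dB): F_i = 10^(NF_i/10), G_i = 10^(G_i,dB/10)
  Stage 1: F_1 = 10^(0.307/10) = 1.073, G_1 = 10^(−0.307/10) = 0.9318
  Stage 2: F_2 = 10^(0.827/10) = 1.210, G_2 = 10^(18.0/10) = 63.10
  Stage 3: F_3 = 10^(5.86/10) = 3.855, G_3 = 10^(−5.34/10) = 0.2924
Friis cascade:
  F = 1.073 + (1.210 − 1)/0.9318 + (3.855 − 1)/58.79 = 1.347
NF = 10 log₁₀(1.347) = 1.29 dB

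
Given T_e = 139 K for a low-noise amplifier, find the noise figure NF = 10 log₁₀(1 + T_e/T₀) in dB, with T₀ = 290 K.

1.70 dB

F = 1 + T_e/T₀ = 1 + 139/290 = 1.47931
NF = 10 log₁₀(1.47931) = 1.70 dB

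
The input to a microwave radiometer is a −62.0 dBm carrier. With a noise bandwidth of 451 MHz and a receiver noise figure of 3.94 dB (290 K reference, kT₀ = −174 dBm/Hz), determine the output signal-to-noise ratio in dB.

Noise floor: N = −174 + 10 log₁₀(B) + NF
10 log₁₀(4.51×10⁸) = 86.54 dB
N = −174 + 86.54 + 3.94 = −83.52 dBm
SNR = P_sig − N = −62.0 − (−83.52) = 21.52 dB → 21.5 dB

21.5 dB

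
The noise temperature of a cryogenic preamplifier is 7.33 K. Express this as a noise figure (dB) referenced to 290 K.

F = 1 + T_e/T₀ = 1 + 7.33/290 = 1.02528
NF = 10 log₁₀(1.02528) = 0.108 dB

0.108 dB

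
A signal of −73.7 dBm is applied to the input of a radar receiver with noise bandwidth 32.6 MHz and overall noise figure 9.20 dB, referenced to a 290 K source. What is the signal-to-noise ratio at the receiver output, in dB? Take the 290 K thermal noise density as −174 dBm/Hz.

Noise floor: N = −174 + 10 log₁₀(B) + NF
10 log₁₀(3.26×10⁷) = 75.13 dB
N = −174 + 75.13 + 9.20 = −89.67 dBm
SNR = P_sig − N = −73.7 − (−89.67) = 15.97 dB → 16.0 dB

16.0 dB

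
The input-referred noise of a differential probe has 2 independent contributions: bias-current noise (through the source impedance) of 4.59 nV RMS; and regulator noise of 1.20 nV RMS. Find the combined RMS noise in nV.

Uncorrelated sources add in power (mean-square): V_tot = √(ΣV_i²)
V_tot = √[(4.59×10⁻⁹)² + (1.20×10⁻⁹)²] = 4.74×10⁻⁹ V = 4.74 nV

4.74 nV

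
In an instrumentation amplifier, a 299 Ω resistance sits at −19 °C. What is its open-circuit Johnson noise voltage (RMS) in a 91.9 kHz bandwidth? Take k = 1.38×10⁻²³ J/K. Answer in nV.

T = −19 °C + 273.15 = 254.15 K
V_n = √(4kTRB)
4kTRB = 4 × 1.38×10⁻²³ × 254.15 × 2.99×10² × 9.19×10⁴ = 3.85×10⁻¹³ V²
V_n = √(3.85×10⁻¹³) = 6.21×10⁻⁷ V = 621 nV

621 nV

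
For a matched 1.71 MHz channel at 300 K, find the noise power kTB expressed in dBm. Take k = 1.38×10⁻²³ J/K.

−111.5 dBm

P_n = kTB = 1.38×10⁻²³ × 300 × 1.71×10⁶ = 7.08×10⁻¹⁵ W
In dBm: 10 log₁₀(7.08×10⁻¹⁵ / 10⁻³) = −111.5 dBm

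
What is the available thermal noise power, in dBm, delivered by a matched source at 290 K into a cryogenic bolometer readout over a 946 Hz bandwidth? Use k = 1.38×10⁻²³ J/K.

−144.2 dBm

P_n = kTB = 1.38×10⁻²³ × 290 × 9.46×10² = 3.79×10⁻¹⁸ W
In dBm: 10 log₁₀(3.79×10⁻¹⁸ / 10⁻³) = −144.2 dBm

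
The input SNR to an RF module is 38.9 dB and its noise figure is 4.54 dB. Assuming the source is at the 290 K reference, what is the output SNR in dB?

34.36 dB

By definition F = SNR_in/SNR_out, so in dB: SNR_out = SNR_in − NF
SNR_out = 38.9 − 4.54 = 34.36 dB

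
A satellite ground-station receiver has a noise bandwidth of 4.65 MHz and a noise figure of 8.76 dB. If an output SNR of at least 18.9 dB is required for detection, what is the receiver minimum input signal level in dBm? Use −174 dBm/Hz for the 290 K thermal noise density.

−79.7 dBm

Sensitivity = −174 + 10 log₁₀(B) + NF + SNR_min
= −174 + 66.67 + 8.76 + 18.9
= −79.67 dBm → −79.7 dBm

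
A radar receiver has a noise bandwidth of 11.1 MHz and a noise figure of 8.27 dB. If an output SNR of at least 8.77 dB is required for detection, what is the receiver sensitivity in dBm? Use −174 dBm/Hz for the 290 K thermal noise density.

Sensitivity = −174 + 10 log₁₀(B) + NF + SNR_min
= −174 + 70.45 + 8.27 + 8.77
= −86.51 dBm → −86.5 dBm

−86.5 dBm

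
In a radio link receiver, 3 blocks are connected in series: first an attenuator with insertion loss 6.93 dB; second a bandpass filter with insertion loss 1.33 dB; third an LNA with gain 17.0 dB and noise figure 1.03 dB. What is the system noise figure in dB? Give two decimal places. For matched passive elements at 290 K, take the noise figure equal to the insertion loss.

Convert to linear (a loss of L dB is a gain of −L dB): F_i = 10^(NF_i/10), G_i = 10^(G_i,dB/10)
  Stage 1: F_1 = 10^(6.93/10) = 4.932, G_1 = 10^(−6.93/10) = 0.2028
  Stage 2: F_2 = 10^(1.33/10) = 1.358, G_2 = 10^(−1.33/10) = 0.7362
  Stage 3: F_3 = 10^(1.03/10) = 1.268, G_3 = 10^(17.0/10) = 50.12
Friis cascade:
  F = 4.932 + (1.358 − 1)/0.2028 + (1.268 − 1)/0.1493 = 8.492
NF = 10 log₁₀(8.492) = 9.29 dB

9.29 dB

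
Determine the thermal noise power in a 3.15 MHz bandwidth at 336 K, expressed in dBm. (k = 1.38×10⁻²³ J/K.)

−108.4 dBm

P_n = kTB = 1.38×10⁻²³ × 336 × 3.15×10⁶ = 1.46×10⁻¹⁴ W
In dBm: 10 log₁₀(1.46×10⁻¹⁴ / 10⁻³) = −108.4 dBm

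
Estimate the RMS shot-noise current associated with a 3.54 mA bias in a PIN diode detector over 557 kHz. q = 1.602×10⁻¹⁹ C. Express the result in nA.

I_n = √(2qI·B)
2qI·B = 2 × 1.602×10⁻¹⁹ × 3.54×10⁻³ × 5.57×10⁵ = 6.32×10⁻¹⁶ A²
I_n = √(6.32×10⁻¹⁶) = 2.51×10⁻⁸ A = 25.1 nA

25.1 nA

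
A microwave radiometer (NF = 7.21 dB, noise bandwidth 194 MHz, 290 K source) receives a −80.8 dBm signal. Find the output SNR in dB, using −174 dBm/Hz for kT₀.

Noise floor: N = −174 + 10 log₁₀(B) + NF
10 log₁₀(1.94×10⁸) = 82.88 dB
N = −174 + 82.88 + 7.21 = −83.91 dBm
SNR = P_sig − N = −80.8 − (−83.91) = 3.11 dB → 3.1 dB

3.1 dB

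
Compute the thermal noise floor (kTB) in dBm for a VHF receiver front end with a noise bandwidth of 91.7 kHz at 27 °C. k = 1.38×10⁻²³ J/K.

T = 27 °C + 273.15 = 300.15 K
P_n = kTB = 1.38×10⁻²³ × 300.15 × 9.17×10⁴ = 3.80×10⁻¹⁶ W
In dBm: 10 log₁₀(3.80×10⁻¹⁶ / 10⁻³) = −124.2 dBm

−124.2 dBm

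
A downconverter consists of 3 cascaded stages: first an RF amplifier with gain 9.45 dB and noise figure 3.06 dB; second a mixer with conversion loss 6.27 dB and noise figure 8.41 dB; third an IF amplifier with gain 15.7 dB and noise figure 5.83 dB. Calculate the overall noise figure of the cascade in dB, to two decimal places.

Convert to linear (a loss of L dB is a gain of −L dB): F_i = 10^(NF_i/10), G_i = 10^(G_i,dB/10)
  Stage 1: F_1 = 10^(3.06/10) = 2.023, G_1 = 10^(9.45/10) = 8.810
  Stage 2: F_2 = 10^(8.41/10) = 6.934, G_2 = 10^(−6.27/10) = 0.2360
  Stage 3: F_3 = 10^(5.83/10) = 3.828, G_3 = 10^(15.7/10) = 37.15
Friis cascade:
  F = 2.023 + (6.934 − 1)/8.810 + (3.828 − 1)/2.080 = 4.056
NF = 10 log₁₀(4.056) = 6.08 dB

6.08 dB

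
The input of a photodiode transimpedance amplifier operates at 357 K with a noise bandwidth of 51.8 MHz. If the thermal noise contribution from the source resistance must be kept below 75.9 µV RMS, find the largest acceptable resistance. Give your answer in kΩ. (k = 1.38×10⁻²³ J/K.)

5.64 kΩ

Johnson–Nyquist: V_n = √(4kTRB) ⇒ R = V_n² / (4kTB)
4kTB = 4 × 1.38×10⁻²³ × 357 × 5.18×10⁷ = 1.02×10⁻¹²
R = (7.59×10⁻⁵)² / 1.02×10⁻¹² = 5.64×10³ Ω = 5.64 kΩ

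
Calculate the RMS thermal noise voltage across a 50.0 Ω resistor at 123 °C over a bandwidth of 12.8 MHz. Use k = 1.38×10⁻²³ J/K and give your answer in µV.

T = 123 °C + 273.15 = 396.15 K
V_n = √(4kTRB)
4kTRB = 4 × 1.38×10⁻²³ × 396.15 × 5.00×10¹ × 1.28×10⁷ = 1.40×10⁻¹¹ V²
V_n = √(1.40×10⁻¹¹) = 3.74×10⁻⁶ V = 3.74 µV

3.74 µV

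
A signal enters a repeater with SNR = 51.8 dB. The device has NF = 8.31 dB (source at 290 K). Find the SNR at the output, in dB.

By definition F = SNR_in/SNR_out, so in dB: SNR_out = SNR_in − NF
SNR_out = 51.8 − 8.31 = 43.49 dB

43.49 dB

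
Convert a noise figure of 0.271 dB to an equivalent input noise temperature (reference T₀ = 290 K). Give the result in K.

F = 10^(0.271/10) = 1.06439
T_e = (F − 1)·T₀ = (1.06439 − 1) × 290 = 18.7 K

18.7 K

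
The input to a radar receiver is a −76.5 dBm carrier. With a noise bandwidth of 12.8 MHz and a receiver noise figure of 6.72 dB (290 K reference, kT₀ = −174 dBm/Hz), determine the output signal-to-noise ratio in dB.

19.7 dB

Noise floor: N = −174 + 10 log₁₀(B) + NF
10 log₁₀(1.28×10⁷) = 71.07 dB
N = −174 + 71.07 + 6.72 = −96.21 dBm
SNR = P_sig − N = −76.5 − (−96.21) = 19.71 dB → 19.7 dB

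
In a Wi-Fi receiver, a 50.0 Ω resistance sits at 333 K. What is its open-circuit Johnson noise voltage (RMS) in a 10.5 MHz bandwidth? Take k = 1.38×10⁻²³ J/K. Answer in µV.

V_n = √(4kTRB)
4kTRB = 4 × 1.38×10⁻²³ × 333 × 5.00×10¹ × 1.05×10⁷ = 9.65×10⁻¹² V²
V_n = √(9.65×10⁻¹²) = 3.11×10⁻⁶ V = 3.11 µV

3.11 µV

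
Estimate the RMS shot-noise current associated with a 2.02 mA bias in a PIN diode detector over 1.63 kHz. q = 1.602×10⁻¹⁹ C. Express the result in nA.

1.03 nA

I_n = √(2qI·B)
2qI·B = 2 × 1.602×10⁻¹⁹ × 2.02×10⁻³ × 1.63×10³ = 1.05×10⁻¹⁸ A²
I_n = √(1.05×10⁻¹⁸) = 1.03×10⁻⁹ A = 1.03 nA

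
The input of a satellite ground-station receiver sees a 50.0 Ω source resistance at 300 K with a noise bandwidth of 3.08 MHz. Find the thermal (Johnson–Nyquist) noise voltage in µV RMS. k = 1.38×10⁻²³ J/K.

V_n = √(4kTRB)
4kTRB = 4 × 1.38×10⁻²³ × 300 × 5.00×10¹ × 3.08×10⁶ = 2.55×10⁻¹² V²
V_n = √(2.55×10⁻¹²) = 1.60×10⁻⁶ V = 1.60 µV

1.60 µV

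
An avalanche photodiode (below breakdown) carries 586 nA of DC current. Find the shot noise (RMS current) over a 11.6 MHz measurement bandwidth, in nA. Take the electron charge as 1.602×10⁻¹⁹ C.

1.48 nA

I_n = √(2qI·B)
2qI·B = 2 × 1.602×10⁻¹⁹ × 5.86×10⁻⁷ × 1.16×10⁷ = 2.18×10⁻¹⁸ A²
I_n = √(2.18×10⁻¹⁸) = 1.48×10⁻⁹ A = 1.48 nA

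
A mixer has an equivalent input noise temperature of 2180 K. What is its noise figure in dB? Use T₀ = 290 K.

9.30 dB

F = 1 + T_e/T₀ = 1 + 2180/290 = 8.51724
NF = 10 log₁₀(8.51724) = 9.30 dB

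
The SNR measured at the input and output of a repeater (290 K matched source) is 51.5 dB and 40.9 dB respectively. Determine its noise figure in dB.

10.6 dB

NF (dB) = SNR_in(dB) − SNR_out(dB) when the source is at T₀
NF = 51.5 − 40.9 = 10.6 dB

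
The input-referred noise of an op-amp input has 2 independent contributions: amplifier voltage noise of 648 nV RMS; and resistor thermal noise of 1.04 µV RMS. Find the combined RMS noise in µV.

1.23 µV

Uncorrelated sources add in power (mean-square): V_tot = √(ΣV_i²)
V_tot = √[(6.48×10⁻⁷)² + (1.04×10⁻⁶)²] = 1.23×10⁻⁶ V = 1.23 µV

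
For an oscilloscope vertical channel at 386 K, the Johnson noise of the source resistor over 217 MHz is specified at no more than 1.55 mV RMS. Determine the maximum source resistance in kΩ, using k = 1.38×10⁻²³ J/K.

520 kΩ

Johnson–Nyquist: V_n = √(4kTRB) ⇒ R = V_n² / (4kTB)
4kTB = 4 × 1.38×10⁻²³ × 386 × 2.17×10⁸ = 4.62×10⁻¹²
R = (1.55×10⁻³)² / 4.62×10⁻¹² = 5.20×10⁵ Ω = 520 kΩ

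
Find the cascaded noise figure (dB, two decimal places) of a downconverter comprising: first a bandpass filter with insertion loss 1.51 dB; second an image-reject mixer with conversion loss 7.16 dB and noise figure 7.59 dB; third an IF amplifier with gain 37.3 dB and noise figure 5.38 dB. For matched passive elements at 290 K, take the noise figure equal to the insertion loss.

14.18 dB

Convert to linear (a loss of L dB is a gain of −L dB): F_i = 10^(NF_i/10), G_i = 10^(G_i,dB/10)
  Stage 1: F_1 = 10^(1.51/10) = 1.416, G_1 = 10^(−1.51/10) = 0.7063
  Stage 2: F_2 = 10^(7.59/10) = 5.741, G_2 = 10^(−7.16/10) = 0.1923
  Stage 3: F_3 = 10^(5.38/10) = 3.451, G_3 = 10^(37.3/10) = 5370
Friis cascade:
  F = 1.416 + (5.741 − 1)/0.7063 + (3.451 − 1)/0.1358 = 26.18
NF = 10 log₁₀(26.18) = 14.18 dB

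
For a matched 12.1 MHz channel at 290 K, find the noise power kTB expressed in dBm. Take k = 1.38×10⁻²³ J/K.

P_n = kTB = 1.38×10⁻²³ × 290 × 1.21×10⁷ = 4.84×10⁻¹⁴ W
In dBm: 10 log₁₀(4.84×10⁻¹⁴ / 10⁻³) = −103.1 dBm

−103.1 dBm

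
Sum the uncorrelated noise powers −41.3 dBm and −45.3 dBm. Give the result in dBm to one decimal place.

Convert to linear, add, convert back:
P₁ = 7.41×10⁻⁸ W, P₂ = 2.95×10⁻⁸ W
P_tot = 1.04×10⁻⁷ W → 10 log₁₀(P_tot / 10⁻³) = −39.8 dBm

−39.8 dBm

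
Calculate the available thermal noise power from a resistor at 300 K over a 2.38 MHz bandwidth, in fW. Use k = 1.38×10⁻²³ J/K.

P_n = kTB = 1.38×10⁻²³ × 300 × 2.38×10⁶ = 9.85×10⁻¹⁵ W = 9.85 fW

9.85 fW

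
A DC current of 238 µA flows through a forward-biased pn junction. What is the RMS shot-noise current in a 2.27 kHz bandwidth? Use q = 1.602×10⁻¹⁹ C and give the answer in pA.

I_n = √(2qI·B)
2qI·B = 2 × 1.602×10⁻¹⁹ × 2.38×10⁻⁴ × 2.27×10³ = 1.73×10⁻¹⁹ A²
I_n = √(1.73×10⁻¹⁹) = 4.16×10⁻¹⁰ A = 416 pA

416 pA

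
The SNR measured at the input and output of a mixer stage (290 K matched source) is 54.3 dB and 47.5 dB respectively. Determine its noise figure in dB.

NF (dB) = SNR_in(dB) − SNR_out(dB) when the source is at T₀
NF = 54.3 − 47.5 = 6.8 dB

6.8 dB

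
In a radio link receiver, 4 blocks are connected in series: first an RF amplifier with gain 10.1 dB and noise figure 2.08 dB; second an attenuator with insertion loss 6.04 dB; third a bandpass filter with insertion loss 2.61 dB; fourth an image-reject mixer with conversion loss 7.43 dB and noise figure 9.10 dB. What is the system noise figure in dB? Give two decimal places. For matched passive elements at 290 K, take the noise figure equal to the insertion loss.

Convert to linear (a loss of L dB is a gain of −L dB): F_i = 10^(NF_i/10), G_i = 10^(G_i,dB/10)
  Stage 1: F_1 = 10^(2.08/10) = 1.614, G_1 = 10^(10.1/10) = 10.23
  Stage 2: F_2 = 10^(6.04/10) = 4.018, G_2 = 10^(−6.04/10) = 0.2489
  Stage 3: F_3 = 10^(2.61/10) = 1.824, G_3 = 10^(−2.61/10) = 0.5483
  Stage 4: F_4 = 10^(9.10/10) = 8.128, G_4 = 10^(−7.43/10) = 0.1807
Friis cascade:
  F = 1.614 + (4.018 − 1)/10.23 + (1.824 − 1)/2.547 + (8.128 − 1)/1.396 = 7.338
NF = 10 log₁₀(7.338) = 8.66 dB

8.66 dB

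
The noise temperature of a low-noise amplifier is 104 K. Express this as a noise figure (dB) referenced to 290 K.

1.33 dB

F = 1 + T_e/T₀ = 1 + 104/290 = 1.35862
NF = 10 log₁₀(1.35862) = 1.33 dB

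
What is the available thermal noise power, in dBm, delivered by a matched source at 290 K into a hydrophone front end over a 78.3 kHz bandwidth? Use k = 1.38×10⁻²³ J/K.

P_n = kTB = 1.38×10⁻²³ × 290 × 7.83×10⁴ = 3.13×10⁻¹⁶ W
In dBm: 10 log₁₀(3.13×10⁻¹⁶ / 10⁻³) = −125.0 dBm

−125.0 dBm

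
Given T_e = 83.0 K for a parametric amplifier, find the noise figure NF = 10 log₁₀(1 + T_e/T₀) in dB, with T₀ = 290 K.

F = 1 + T_e/T₀ = 1 + 83.0/290 = 1.28621
NF = 10 log₁₀(1.28621) = 1.09 dB

1.09 dB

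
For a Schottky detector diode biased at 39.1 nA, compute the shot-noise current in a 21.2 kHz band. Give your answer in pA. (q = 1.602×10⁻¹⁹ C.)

16.3 pA

I_n = √(2qI·B)
2qI·B = 2 × 1.602×10⁻¹⁹ × 3.91×10⁻⁸ × 2.12×10⁴ = 2.66×10⁻²² A²
I_n = √(2.66×10⁻²²) = 1.63×10⁻¹¹ A = 16.3 pA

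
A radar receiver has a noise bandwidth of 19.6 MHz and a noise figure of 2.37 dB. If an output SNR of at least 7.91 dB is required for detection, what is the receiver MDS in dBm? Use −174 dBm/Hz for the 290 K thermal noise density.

Sensitivity = −174 + 10 log₁₀(B) + NF + SNR_min
= −174 + 72.92 + 2.37 + 7.91
= −90.80 dBm → −90.8 dBm

−90.8 dBm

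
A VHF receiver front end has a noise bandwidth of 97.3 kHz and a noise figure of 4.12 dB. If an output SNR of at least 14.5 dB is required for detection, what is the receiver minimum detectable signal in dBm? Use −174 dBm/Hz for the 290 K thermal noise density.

Sensitivity = −174 + 10 log₁₀(B) + NF + SNR_min
= −174 + 49.88 + 4.12 + 14.5
= −105.50 dBm → −105.5 dBm

−105.5 dBm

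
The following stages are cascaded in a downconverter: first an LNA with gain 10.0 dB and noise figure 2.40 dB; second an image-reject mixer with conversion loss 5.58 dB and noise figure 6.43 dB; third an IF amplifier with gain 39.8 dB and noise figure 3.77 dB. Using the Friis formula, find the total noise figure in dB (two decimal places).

4.11 dB

Convert to linear (a loss of L dB is a gain of −L dB): F_i = 10^(NF_i/10), G_i = 10^(G_i,dB/10)
  Stage 1: F_1 = 10^(2.40/10) = 1.738, G_1 = 10^(10.0/10) = 10.00
  Stage 2: F_2 = 10^(6.43/10) = 4.395, G_2 = 10^(−5.58/10) = 0.2767
  Stage 3: F_3 = 10^(3.77/10) = 2.382, G_3 = 10^(39.8/10) = 9550
Friis cascade:
  F = 1.738 + (4.395 − 1)/10.00 + (2.382 − 1)/2.767 = 2.577
NF = 10 log₁₀(2.577) = 4.11 dB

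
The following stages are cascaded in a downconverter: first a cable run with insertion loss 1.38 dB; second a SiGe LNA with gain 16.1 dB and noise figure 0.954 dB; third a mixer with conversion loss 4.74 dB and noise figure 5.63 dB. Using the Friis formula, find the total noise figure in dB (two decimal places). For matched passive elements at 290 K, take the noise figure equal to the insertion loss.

Convert to linear (a loss of L dB is a gain of −L dB): F_i = 10^(NF_i/10), G_i = 10^(G_i,dB/10)
  Stage 1: F_1 = 10^(1.38/10) = 1.374, G_1 = 10^(−1.38/10) = 0.7278
  Stage 2: F_2 = 10^(0.954/10) = 1.246, G_2 = 10^(16.1/10) = 40.74
  Stage 3: F_3 = 10^(5.63/10) = 3.656, G_3 = 10^(−4.74/10) = 0.3357
Friis cascade:
  F = 1.374 + (1.246 − 1)/0.7278 + (3.656 − 1)/29.65 = 1.801
NF = 10 log₁₀(1.801) = 2.56 dB

2.56 dB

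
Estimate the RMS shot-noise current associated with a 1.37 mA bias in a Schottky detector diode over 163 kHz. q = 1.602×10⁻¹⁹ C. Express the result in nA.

8.46 nA

I_n = √(2qI·B)
2qI·B = 2 × 1.602×10⁻¹⁹ × 1.37×10⁻³ × 1.63×10⁵ = 7.15×10⁻¹⁷ A²
I_n = √(7.15×10⁻¹⁷) = 8.46×10⁻⁹ A = 8.46 nA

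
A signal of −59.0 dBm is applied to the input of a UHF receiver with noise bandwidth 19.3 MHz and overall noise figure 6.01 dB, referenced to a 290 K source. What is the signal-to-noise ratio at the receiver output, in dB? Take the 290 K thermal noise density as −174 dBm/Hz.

Noise floor: N = −174 + 10 log₁₀(B) + NF
10 log₁₀(1.93×10⁷) = 72.86 dB
N = −174 + 72.86 + 6.01 = −95.13 dBm
SNR = P_sig − N = −59.0 − (−95.13) = 36.13 dB → 36.1 dB

36.1 dB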